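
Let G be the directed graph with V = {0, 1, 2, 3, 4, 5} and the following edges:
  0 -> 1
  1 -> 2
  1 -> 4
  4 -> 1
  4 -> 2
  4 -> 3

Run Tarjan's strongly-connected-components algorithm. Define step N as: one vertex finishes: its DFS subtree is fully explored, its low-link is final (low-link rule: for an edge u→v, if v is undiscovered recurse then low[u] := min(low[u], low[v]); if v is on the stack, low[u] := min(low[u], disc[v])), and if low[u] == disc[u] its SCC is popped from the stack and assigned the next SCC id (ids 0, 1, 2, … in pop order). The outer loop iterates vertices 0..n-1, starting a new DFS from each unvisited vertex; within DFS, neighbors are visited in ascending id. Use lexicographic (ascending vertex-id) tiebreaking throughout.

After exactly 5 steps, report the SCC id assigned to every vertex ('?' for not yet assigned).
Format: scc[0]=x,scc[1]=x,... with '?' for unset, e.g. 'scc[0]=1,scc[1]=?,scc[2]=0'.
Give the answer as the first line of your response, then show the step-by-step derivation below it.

scc[0]=3,scc[1]=2,scc[2]=0,scc[3]=1,scc[4]=2,scc[5]=?

step 1: low=(low[0]=0,low[1]=1,low[2]=2,low[3]=?,low[4]=?,low[5]=?); scc=(scc[0]=?,scc[1]=?,scc[2]=0,scc[3]=?,scc[4]=?,scc[5]=?)
step 2: low=(low[0]=0,low[1]=1,low[2]=2,low[3]=4,low[4]=1,low[5]=?); scc=(scc[0]=?,scc[1]=?,scc[2]=0,scc[3]=1,scc[4]=?,scc[5]=?)
step 3: low=(low[0]=0,low[1]=1,low[2]=2,low[3]=4,low[4]=1,low[5]=?); scc=(scc[0]=?,scc[1]=?,scc[2]=0,scc[3]=1,scc[4]=?,scc[5]=?)
step 4: low=(low[0]=0,low[1]=1,low[2]=2,low[3]=4,low[4]=1,low[5]=?); scc=(scc[0]=?,scc[1]=2,scc[2]=0,scc[3]=1,scc[4]=2,scc[5]=?)
step 5: low=(low[0]=0,low[1]=1,low[2]=2,low[3]=4,low[4]=1,low[5]=?); scc=(scc[0]=3,scc[1]=2,scc[2]=0,scc[3]=1,scc[4]=2,scc[5]=?)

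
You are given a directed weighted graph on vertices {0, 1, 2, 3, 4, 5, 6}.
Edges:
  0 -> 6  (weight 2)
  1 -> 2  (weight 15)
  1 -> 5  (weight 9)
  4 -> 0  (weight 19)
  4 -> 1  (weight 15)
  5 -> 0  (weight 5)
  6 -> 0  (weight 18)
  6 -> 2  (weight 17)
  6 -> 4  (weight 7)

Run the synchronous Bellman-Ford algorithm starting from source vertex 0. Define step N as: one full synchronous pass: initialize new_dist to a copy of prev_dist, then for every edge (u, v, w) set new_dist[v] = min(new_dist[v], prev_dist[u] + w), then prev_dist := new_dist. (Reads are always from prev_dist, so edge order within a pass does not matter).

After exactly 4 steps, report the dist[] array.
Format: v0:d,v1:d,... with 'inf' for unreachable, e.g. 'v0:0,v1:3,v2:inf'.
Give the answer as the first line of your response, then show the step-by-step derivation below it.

v0:0,v1:24,v2:19,v3:inf,v4:9,v5:33,v6:2

step 1: dist = v0:0,v1:inf,v2:inf,v3:inf,v4:inf,v5:inf,v6:2
step 2: dist = v0:0,v1:inf,v2:19,v3:inf,v4:9,v5:inf,v6:2
step 3: dist = v0:0,v1:24,v2:19,v3:inf,v4:9,v5:inf,v6:2
step 4: dist = v0:0,v1:24,v2:19,v3:inf,v4:9,v5:33,v6:2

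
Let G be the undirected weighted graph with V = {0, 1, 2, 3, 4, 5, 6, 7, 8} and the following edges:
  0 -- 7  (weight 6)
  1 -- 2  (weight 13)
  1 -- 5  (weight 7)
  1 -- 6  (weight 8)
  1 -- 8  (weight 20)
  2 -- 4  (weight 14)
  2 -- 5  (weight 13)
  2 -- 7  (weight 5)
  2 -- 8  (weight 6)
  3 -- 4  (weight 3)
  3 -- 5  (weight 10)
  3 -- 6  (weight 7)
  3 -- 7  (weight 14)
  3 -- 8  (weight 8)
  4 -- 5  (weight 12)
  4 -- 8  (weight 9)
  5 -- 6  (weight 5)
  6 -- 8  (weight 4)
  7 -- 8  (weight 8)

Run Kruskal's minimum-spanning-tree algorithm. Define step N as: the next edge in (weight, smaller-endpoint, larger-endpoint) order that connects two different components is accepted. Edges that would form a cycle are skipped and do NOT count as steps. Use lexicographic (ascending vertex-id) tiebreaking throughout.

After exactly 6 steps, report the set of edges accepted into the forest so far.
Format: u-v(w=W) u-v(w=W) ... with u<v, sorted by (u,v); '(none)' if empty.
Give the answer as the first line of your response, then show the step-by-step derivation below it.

0-7(w=6) 2-7(w=5) 2-8(w=6) 3-4(w=3) 5-6(w=5) 6-8(w=4)

step 1: add edge 3-4 (w=3); MST = {3-4(w=3)}
step 2: add edge 6-8 (w=4); MST = {3-4(w=3) 6-8(w=4)}
step 3: add edge 2-7 (w=5); MST = {2-7(w=5) 3-4(w=3) 6-8(w=4)}
step 4: add edge 5-6 (w=5); MST = {2-7(w=5) 3-4(w=3) 5-6(w=5) 6-8(w=4)}
step 5: add edge 0-7 (w=6); MST = {0-7(w=6) 2-7(w=5) 3-4(w=3) 5-6(w=5) 6-8(w=4)}
step 6: add edge 2-8 (w=6); MST = {0-7(w=6) 2-7(w=5) 2-8(w=6) 3-4(w=3) 5-6(w=5) 6-8(w=4)}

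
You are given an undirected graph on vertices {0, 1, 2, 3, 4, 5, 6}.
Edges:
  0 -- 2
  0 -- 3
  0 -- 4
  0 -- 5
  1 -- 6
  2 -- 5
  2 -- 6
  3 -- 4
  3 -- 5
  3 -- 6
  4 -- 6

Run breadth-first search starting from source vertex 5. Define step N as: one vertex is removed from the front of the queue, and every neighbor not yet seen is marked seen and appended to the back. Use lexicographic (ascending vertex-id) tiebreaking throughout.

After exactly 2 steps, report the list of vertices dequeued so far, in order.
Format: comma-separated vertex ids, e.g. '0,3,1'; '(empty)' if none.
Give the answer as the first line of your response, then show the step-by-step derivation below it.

5,0

step 1: dequeue 5; queue=[0,2,3]; order=5
step 2: dequeue 0; queue=[2,3,4]; order=5,0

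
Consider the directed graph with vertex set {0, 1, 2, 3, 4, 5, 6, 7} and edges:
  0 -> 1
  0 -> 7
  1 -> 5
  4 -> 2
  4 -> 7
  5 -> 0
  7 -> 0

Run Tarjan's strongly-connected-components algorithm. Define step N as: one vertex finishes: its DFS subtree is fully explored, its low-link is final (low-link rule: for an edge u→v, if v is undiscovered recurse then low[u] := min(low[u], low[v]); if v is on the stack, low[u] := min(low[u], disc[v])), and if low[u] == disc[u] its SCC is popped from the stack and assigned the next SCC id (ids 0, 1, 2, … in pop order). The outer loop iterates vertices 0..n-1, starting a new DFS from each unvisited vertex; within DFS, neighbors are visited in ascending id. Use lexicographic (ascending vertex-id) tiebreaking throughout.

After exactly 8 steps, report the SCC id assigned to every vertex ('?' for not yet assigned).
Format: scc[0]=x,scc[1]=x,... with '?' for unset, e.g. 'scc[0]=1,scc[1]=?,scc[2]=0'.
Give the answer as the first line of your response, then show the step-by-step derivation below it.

scc[0]=0,scc[1]=0,scc[2]=1,scc[3]=2,scc[4]=3,scc[5]=0,scc[6]=4,scc[7]=0

step 1: low=(low[0]=0,low[1]=1,low[2]=?,low[3]=?,low[4]=?,low[5]=0,low[6]=?,low[7]=?); scc=(scc[0]=?,scc[1]=?,scc[2]=?,scc[3]=?,scc[4]=?,scc[5]=?,scc[6]=?,scc[7]=?)
step 2: low=(low[0]=0,low[1]=0,low[2]=?,low[3]=?,low[4]=?,low[5]=0,low[6]=?,low[7]=?); scc=(scc[0]=?,scc[1]=?,scc[2]=?,scc[3]=?,scc[4]=?,scc[5]=?,scc[6]=?,scc[7]=?)
step 3: low=(low[0]=0,low[1]=0,low[2]=?,low[3]=?,low[4]=?,low[5]=0,low[6]=?,low[7]=0); scc=(scc[0]=?,scc[1]=?,scc[2]=?,scc[3]=?,scc[4]=?,scc[5]=?,scc[6]=?,scc[7]=?)
step 4: low=(low[0]=0,low[1]=0,low[2]=?,low[3]=?,low[4]=?,low[5]=0,low[6]=?,low[7]=0); scc=(scc[0]=0,scc[1]=0,scc[2]=?,scc[3]=?,scc[4]=?,scc[5]=0,scc[6]=?,scc[7]=0)
step 5: low=(low[0]=0,low[1]=0,low[2]=4,low[3]=?,low[4]=?,low[5]=0,low[6]=?,low[7]=0); scc=(scc[0]=0,scc[1]=0,scc[2]=1,scc[3]=?,scc[4]=?,scc[5]=0,scc[6]=?,scc[7]=0)
step 6: low=(low[0]=0,low[1]=0,low[2]=4,low[3]=5,low[4]=?,low[5]=0,low[6]=?,low[7]=0); scc=(scc[0]=0,scc[1]=0,scc[2]=1,scc[3]=2,scc[4]=?,scc[5]=0,scc[6]=?,scc[7]=0)
step 7: low=(low[0]=0,low[1]=0,low[2]=4,low[3]=5,low[4]=6,low[5]=0,low[6]=?,low[7]=0); scc=(scc[0]=0,scc[1]=0,scc[2]=1,scc[3]=2,scc[4]=3,scc[5]=0,scc[6]=?,scc[7]=0)
step 8: low=(low[0]=0,low[1]=0,low[2]=4,low[3]=5,low[4]=6,low[5]=0,low[6]=7,low[7]=0); scc=(scc[0]=0,scc[1]=0,scc[2]=1,scc[3]=2,scc[4]=3,scc[5]=0,scc[6]=4,scc[7]=0)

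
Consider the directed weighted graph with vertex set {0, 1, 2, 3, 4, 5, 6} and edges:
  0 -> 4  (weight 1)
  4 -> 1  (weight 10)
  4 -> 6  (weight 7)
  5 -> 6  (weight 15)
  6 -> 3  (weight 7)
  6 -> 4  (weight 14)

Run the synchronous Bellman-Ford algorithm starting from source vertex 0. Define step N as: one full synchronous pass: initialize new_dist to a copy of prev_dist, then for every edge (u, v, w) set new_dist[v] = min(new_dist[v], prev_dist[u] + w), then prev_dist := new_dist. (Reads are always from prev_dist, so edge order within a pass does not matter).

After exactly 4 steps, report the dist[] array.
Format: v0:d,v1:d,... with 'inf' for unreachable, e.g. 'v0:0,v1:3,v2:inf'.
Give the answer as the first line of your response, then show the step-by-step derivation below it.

v0:0,v1:11,v2:inf,v3:15,v4:1,v5:inf,v6:8

step 1: dist = v0:0,v1:inf,v2:inf,v3:inf,v4:1,v5:inf,v6:inf
step 2: dist = v0:0,v1:11,v2:inf,v3:inf,v4:1,v5:inf,v6:8
step 3: dist = v0:0,v1:11,v2:inf,v3:15,v4:1,v5:inf,v6:8
step 4: dist = v0:0,v1:11,v2:inf,v3:15,v4:1,v5:inf,v6:8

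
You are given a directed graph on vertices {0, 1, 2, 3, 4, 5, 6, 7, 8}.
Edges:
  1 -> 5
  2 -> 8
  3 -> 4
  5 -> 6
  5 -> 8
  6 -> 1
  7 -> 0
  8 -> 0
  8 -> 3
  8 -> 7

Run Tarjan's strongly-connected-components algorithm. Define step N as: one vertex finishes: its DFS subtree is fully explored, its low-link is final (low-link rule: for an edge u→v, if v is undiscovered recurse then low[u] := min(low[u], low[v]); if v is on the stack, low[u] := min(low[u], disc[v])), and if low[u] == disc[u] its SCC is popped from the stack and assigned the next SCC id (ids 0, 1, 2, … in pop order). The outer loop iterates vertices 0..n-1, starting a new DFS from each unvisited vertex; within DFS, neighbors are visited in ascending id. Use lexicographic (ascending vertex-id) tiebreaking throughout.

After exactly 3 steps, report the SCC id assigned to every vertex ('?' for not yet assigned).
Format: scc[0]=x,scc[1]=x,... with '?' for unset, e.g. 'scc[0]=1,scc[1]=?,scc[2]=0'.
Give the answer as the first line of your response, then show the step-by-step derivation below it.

scc[0]=0,scc[1]=?,scc[2]=?,scc[3]=?,scc[4]=1,scc[5]=?,scc[6]=?,scc[7]=?,scc[8]=?

step 1: low=(low[0]=0,low[1]=?,low[2]=?,low[3]=?,low[4]=?,low[5]=?,low[6]=?,low[7]=?,low[8]=?); scc=(scc[0]=0,scc[1]=?,scc[2]=?,scc[3]=?,scc[4]=?,scc[5]=?,scc[6]=?,scc[7]=?,scc[8]=?)
step 2: low=(low[0]=0,low[1]=1,low[2]=?,low[3]=?,low[4]=?,low[5]=2,low[6]=1,low[7]=?,low[8]=?); scc=(scc[0]=0,scc[1]=?,scc[2]=?,scc[3]=?,scc[4]=?,scc[5]=?,scc[6]=?,scc[7]=?,scc[8]=?)
step 3: low=(low[0]=0,low[1]=1,low[2]=?,low[3]=5,low[4]=6,low[5]=1,low[6]=1,low[7]=?,low[8]=4); scc=(scc[0]=0,scc[1]=?,scc[2]=?,scc[3]=?,scc[4]=1,scc[5]=?,scc[6]=?,scc[7]=?,scc[8]=?)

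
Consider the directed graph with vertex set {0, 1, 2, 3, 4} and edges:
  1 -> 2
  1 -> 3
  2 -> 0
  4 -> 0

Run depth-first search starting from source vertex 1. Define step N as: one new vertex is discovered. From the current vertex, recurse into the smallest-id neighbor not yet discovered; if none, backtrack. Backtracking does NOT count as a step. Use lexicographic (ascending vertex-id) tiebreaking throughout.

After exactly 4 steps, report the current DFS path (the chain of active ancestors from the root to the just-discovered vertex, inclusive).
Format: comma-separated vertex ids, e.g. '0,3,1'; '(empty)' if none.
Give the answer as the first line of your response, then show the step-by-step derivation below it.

1,3

step 1: discover 1; path=1; order=1
step 2: discover 2; path=1>2; order=1,2
step 3: discover 0; path=1>2>0; order=1,2,0
step 4: discover 3; path=1>3; order=1,2,0,3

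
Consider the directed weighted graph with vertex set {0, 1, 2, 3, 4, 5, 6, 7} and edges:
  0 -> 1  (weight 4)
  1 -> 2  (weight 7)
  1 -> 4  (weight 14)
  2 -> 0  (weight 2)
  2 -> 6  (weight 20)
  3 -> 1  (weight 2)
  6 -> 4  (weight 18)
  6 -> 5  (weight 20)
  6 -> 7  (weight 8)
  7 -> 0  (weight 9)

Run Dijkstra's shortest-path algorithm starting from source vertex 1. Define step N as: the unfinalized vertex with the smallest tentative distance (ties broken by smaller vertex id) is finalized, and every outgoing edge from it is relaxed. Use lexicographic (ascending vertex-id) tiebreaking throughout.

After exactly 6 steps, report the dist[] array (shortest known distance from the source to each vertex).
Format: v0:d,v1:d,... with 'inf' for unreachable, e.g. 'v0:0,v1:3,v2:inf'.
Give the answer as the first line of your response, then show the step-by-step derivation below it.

v0:9,v1:0,v2:7,v3:inf,v4:14,v5:47,v6:27,v7:35

step 1: dist = v0:inf,v1:0,v2:7,v3:inf,v4:14,v5:inf,v6:inf,v7:inf
step 2: dist = v0:9,v1:0,v2:7,v3:inf,v4:14,v5:inf,v6:27,v7:inf
step 3: dist = v0:9,v1:0,v2:7,v3:inf,v4:14,v5:inf,v6:27,v7:inf
step 4: dist = v0:9,v1:0,v2:7,v3:inf,v4:14,v5:inf,v6:27,v7:inf
step 5: dist = v0:9,v1:0,v2:7,v3:inf,v4:14,v5:47,v6:27,v7:35
step 6: dist = v0:9,v1:0,v2:7,v3:inf,v4:14,v5:47,v6:27,v7:35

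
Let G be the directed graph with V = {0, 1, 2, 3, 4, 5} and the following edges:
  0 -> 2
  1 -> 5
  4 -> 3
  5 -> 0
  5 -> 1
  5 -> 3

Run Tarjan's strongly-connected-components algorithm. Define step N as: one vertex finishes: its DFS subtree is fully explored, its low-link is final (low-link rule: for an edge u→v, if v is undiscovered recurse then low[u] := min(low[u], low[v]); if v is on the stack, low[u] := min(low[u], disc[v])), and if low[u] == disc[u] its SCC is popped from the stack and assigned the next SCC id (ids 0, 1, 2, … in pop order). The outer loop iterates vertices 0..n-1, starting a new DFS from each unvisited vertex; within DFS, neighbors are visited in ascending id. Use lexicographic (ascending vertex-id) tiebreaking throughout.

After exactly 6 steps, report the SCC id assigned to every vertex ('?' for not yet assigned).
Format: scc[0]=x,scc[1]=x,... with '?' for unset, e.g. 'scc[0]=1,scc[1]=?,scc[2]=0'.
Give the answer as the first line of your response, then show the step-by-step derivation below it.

scc[0]=1,scc[1]=3,scc[2]=0,scc[3]=2,scc[4]=4,scc[5]=3

step 1: low=(low[0]=0,low[1]=?,low[2]=1,low[3]=?,low[4]=?,low[5]=?); scc=(scc[0]=?,scc[1]=?,scc[2]=0,scc[3]=?,scc[4]=?,scc[5]=?)
step 2: low=(low[0]=0,low[1]=?,low[2]=1,low[3]=?,low[4]=?,low[5]=?); scc=(scc[0]=1,scc[1]=?,scc[2]=0,scc[3]=?,scc[4]=?,scc[5]=?)
step 3: low=(low[0]=0,low[1]=2,low[2]=1,low[3]=4,low[4]=?,low[5]=2); scc=(scc[0]=1,scc[1]=?,scc[2]=0,scc[3]=2,scc[4]=?,scc[5]=?)
step 4: low=(low[0]=0,low[1]=2,low[2]=1,low[3]=4,low[4]=?,low[5]=2); scc=(scc[0]=1,scc[1]=?,scc[2]=0,scc[3]=2,scc[4]=?,scc[5]=?)
step 5: low=(low[0]=0,low[1]=2,low[2]=1,low[3]=4,low[4]=?,low[5]=2); scc=(scc[0]=1,scc[1]=3,scc[2]=0,scc[3]=2,scc[4]=?,scc[5]=3)
step 6: low=(low[0]=0,low[1]=2,low[2]=1,low[3]=4,low[4]=5,low[5]=2); scc=(scc[0]=1,scc[1]=3,scc[2]=0,scc[3]=2,scc[4]=4,scc[5]=3)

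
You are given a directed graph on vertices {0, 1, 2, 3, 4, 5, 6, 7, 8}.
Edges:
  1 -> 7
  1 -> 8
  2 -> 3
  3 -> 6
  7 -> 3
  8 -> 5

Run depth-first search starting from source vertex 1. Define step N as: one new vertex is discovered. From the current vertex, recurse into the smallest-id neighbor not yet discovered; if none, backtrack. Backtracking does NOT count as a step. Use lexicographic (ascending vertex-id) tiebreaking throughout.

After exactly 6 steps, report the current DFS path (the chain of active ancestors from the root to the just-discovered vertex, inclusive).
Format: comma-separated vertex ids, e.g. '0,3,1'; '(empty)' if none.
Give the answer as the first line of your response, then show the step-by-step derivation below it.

1,8,5

step 1: discover 1; path=1; order=1
step 2: discover 7; path=1>7; order=1,7
step 3: discover 3; path=1>7>3; order=1,7,3
step 4: discover 6; path=1>7>3>6; order=1,7,3,6
step 5: discover 8; path=1>8; order=1,7,3,6,8
step 6: discover 5; path=1>8>5; order=1,7,3,6,8,5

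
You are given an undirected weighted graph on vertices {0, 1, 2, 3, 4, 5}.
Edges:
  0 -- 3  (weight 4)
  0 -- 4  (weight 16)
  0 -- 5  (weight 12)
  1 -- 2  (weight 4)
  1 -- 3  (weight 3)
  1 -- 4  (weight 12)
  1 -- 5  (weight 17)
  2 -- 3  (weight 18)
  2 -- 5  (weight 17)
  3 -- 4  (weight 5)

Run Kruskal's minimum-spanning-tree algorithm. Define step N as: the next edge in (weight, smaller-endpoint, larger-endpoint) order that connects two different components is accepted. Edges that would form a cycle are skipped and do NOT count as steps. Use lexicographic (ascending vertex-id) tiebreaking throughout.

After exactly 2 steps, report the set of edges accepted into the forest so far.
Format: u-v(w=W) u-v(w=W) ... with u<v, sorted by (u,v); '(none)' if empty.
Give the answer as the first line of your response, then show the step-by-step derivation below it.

0-3(w=4) 1-3(w=3)

step 1: add edge 1-3 (w=3); MST = {1-3(w=3)}
step 2: add edge 0-3 (w=4); MST = {0-3(w=4) 1-3(w=3)}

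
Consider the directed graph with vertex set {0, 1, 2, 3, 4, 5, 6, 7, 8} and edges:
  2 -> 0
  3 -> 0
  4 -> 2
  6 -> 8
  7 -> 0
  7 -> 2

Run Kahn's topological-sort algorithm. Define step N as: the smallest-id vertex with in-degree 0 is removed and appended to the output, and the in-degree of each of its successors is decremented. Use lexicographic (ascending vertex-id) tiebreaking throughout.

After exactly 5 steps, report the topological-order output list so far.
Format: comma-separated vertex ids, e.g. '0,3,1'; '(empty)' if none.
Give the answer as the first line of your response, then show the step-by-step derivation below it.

1,3,4,5,6

step 1: output 1; order=[1]; indeg=(3,0,2,0,0,0,0,0,1)
step 2: output 3; order=[1,3]; indeg=(2,0,2,0,0,0,0,0,1)
step 3: output 4; order=[1,3,4]; indeg=(2,0,1,0,0,0,0,0,1)
step 4: output 5; order=[1,3,4,5]; indeg=(2,0,1,0,0,0,0,0,1)
step 5: output 6; order=[1,3,4,5,6]; indeg=(2,0,1,0,0,0,0,0,0)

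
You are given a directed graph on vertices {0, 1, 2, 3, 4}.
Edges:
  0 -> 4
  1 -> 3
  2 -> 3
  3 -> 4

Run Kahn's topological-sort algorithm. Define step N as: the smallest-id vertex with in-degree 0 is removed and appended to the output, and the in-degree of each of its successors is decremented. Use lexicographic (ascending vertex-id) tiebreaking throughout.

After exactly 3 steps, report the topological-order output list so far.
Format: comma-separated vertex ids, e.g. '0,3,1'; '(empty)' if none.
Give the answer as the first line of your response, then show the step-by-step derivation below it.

0,1,2

step 1: output 0; order=[0]; indeg=(0,0,0,2,1)
step 2: output 1; order=[0,1]; indeg=(0,0,0,1,1)
step 3: output 2; order=[0,1,2]; indeg=(0,0,0,0,1)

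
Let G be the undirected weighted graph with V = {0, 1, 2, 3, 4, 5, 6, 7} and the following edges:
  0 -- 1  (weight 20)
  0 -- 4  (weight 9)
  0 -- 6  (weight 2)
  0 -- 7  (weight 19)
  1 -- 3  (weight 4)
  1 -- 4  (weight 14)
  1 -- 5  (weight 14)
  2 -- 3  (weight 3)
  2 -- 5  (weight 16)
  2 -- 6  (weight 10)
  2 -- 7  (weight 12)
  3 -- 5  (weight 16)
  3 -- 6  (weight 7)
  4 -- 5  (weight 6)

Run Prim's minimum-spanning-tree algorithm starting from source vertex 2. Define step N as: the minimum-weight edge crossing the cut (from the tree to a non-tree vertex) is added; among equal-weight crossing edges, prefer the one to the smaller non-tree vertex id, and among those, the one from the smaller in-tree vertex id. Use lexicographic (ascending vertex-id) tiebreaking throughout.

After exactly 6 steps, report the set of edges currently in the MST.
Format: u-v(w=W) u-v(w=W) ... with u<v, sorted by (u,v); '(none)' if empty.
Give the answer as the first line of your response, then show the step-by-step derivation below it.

0-4(w=9) 0-6(w=2) 1-3(w=4) 2-3(w=3) 3-6(w=7) 4-5(w=6)

step 1: add edge 2-3 (w=3); MST = {2-3(w=3)}
step 2: add edge 1-3 (w=4); MST = {1-3(w=4) 2-3(w=3)}
step 3: add edge 3-6 (w=7); MST = {1-3(w=4) 2-3(w=3) 3-6(w=7)}
step 4: add edge 0-6 (w=2); MST = {0-6(w=2) 1-3(w=4) 2-3(w=3) 3-6(w=7)}
step 5: add edge 0-4 (w=9); MST = {0-4(w=9) 0-6(w=2) 1-3(w=4) 2-3(w=3) 3-6(w=7)}
step 6: add edge 4-5 (w=6); MST = {0-4(w=9) 0-6(w=2) 1-3(w=4) 2-3(w=3) 3-6(w=7) 4-5(w=6)}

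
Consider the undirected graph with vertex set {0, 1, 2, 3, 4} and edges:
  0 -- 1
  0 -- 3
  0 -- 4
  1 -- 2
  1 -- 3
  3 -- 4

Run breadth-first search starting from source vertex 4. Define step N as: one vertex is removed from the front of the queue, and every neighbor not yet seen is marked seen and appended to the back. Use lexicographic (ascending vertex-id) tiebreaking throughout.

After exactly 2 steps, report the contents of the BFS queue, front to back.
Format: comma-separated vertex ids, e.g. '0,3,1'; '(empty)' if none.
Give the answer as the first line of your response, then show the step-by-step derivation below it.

3,1

step 1: dequeue 4; queue=[0,3]; order=4
step 2: dequeue 0; queue=[3,1]; order=4,0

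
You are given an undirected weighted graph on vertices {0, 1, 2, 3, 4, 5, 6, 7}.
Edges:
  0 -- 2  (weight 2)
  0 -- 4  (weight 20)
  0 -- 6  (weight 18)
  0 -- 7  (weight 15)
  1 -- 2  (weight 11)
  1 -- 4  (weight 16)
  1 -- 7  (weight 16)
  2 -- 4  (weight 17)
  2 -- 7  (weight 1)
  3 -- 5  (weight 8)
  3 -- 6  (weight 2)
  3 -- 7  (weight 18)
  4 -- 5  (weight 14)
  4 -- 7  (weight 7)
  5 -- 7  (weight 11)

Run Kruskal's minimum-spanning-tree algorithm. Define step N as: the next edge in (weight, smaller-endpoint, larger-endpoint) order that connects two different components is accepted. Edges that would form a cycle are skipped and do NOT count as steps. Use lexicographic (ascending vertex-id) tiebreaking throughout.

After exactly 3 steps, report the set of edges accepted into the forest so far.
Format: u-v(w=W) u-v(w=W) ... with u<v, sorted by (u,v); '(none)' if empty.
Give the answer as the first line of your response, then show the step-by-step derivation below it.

0-2(w=2) 2-7(w=1) 3-6(w=2)

step 1: add edge 2-7 (w=1); MST = {2-7(w=1)}
step 2: add edge 0-2 (w=2); MST = {0-2(w=2) 2-7(w=1)}
step 3: add edge 3-6 (w=2); MST = {0-2(w=2) 2-7(w=1) 3-6(w=2)}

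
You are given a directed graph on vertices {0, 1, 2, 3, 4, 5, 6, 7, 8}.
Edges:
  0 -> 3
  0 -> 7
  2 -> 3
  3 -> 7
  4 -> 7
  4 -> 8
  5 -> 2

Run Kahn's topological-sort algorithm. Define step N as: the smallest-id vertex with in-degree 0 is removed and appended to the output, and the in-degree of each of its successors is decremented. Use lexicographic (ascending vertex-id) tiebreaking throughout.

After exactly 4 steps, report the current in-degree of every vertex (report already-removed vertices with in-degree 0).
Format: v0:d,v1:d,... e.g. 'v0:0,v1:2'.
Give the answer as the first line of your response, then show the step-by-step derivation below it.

v0:0,v1:0,v2:0,v3:1,v4:0,v5:0,v6:0,v7:1,v8:0

step 1: output 0; order=[0]; indeg=(0,0,1,1,0,0,0,2,1)
step 2: output 1; order=[0,1]; indeg=(0,0,1,1,0,0,0,2,1)
step 3: output 4; order=[0,1,4]; indeg=(0,0,1,1,0,0,0,1,0)
step 4: output 5; order=[0,1,4,5]; indeg=(0,0,0,1,0,0,0,1,0)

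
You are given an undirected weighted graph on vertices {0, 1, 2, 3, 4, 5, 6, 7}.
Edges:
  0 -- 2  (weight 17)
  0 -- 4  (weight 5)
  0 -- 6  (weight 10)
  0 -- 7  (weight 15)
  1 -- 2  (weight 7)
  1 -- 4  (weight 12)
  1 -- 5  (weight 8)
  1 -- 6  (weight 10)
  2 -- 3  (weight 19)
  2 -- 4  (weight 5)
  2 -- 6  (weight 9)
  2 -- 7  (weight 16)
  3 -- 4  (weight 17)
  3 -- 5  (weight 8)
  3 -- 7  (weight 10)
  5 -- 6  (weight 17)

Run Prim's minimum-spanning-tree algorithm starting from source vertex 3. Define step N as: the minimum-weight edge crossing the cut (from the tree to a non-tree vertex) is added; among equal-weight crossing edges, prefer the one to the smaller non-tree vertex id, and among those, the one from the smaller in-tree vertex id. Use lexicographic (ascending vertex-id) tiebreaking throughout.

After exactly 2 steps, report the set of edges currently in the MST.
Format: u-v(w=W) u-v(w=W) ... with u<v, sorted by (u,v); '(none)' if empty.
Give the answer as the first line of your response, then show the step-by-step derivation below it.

1-5(w=8) 3-5(w=8)

step 1: add edge 3-5 (w=8); MST = {3-5(w=8)}
step 2: add edge 1-5 (w=8); MST = {1-5(w=8) 3-5(w=8)}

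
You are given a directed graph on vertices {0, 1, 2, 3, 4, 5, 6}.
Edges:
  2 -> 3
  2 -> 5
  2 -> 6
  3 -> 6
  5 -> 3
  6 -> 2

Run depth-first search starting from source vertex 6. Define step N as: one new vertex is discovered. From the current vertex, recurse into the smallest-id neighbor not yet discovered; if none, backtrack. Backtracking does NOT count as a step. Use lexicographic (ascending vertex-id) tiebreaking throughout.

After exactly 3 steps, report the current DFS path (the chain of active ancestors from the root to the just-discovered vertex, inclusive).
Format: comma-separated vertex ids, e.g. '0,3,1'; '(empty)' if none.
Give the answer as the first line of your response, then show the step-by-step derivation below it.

6,2,3

step 1: discover 6; path=6; order=6
step 2: discover 2; path=6>2; order=6,2
step 3: discover 3; path=6>2>3; order=6,2,3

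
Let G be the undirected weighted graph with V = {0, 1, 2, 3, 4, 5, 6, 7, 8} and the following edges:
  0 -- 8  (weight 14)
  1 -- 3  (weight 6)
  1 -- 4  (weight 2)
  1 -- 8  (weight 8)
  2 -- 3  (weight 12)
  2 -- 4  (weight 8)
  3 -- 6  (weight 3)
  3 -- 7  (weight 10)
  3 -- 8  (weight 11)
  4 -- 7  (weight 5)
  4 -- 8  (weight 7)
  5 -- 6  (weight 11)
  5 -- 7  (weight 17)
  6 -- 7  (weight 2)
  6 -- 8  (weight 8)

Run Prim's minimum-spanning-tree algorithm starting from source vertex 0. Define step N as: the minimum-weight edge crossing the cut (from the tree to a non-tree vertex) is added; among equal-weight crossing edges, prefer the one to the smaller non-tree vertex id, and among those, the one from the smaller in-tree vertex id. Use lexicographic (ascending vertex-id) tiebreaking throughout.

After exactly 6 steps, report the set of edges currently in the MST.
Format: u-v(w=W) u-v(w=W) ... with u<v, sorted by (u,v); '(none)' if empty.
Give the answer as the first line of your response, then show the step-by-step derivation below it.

0-8(w=14) 1-4(w=2) 3-6(w=3) 4-7(w=5) 4-8(w=7) 6-7(w=2)

step 1: add edge 0-8 (w=14); MST = {0-8(w=14)}
step 2: add edge 4-8 (w=7); MST = {0-8(w=14) 4-8(w=7)}
step 3: add edge 1-4 (w=2); MST = {0-8(w=14) 1-4(w=2) 4-8(w=7)}
step 4: add edge 4-7 (w=5); MST = {0-8(w=14) 1-4(w=2) 4-7(w=5) 4-8(w=7)}
step 5: add edge 6-7 (w=2); MST = {0-8(w=14) 1-4(w=2) 4-7(w=5) 4-8(w=7) 6-7(w=2)}
step 6: add edge 3-6 (w=3); MST = {0-8(w=14) 1-4(w=2) 3-6(w=3) 4-7(w=5) 4-8(w=7) 6-7(w=2)}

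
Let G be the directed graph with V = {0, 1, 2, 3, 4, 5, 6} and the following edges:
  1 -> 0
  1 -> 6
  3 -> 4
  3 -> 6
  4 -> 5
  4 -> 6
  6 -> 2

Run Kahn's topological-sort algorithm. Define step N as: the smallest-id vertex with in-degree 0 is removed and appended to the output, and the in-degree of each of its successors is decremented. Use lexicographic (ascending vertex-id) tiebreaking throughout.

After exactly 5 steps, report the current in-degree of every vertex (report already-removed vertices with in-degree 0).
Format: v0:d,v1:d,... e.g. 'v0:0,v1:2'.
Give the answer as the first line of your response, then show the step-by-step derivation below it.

v0:0,v1:0,v2:1,v3:0,v4:0,v5:0,v6:0

step 1: output 1; order=[1]; indeg=(0,0,1,0,1,1,2)
step 2: output 0; order=[1,0]; indeg=(0,0,1,0,1,1,2)
step 3: output 3; order=[1,0,3]; indeg=(0,0,1,0,0,1,1)
step 4: output 4; order=[1,0,3,4]; indeg=(0,0,1,0,0,0,0)
step 5: output 5; order=[1,0,3,4,5]; indeg=(0,0,1,0,0,0,0)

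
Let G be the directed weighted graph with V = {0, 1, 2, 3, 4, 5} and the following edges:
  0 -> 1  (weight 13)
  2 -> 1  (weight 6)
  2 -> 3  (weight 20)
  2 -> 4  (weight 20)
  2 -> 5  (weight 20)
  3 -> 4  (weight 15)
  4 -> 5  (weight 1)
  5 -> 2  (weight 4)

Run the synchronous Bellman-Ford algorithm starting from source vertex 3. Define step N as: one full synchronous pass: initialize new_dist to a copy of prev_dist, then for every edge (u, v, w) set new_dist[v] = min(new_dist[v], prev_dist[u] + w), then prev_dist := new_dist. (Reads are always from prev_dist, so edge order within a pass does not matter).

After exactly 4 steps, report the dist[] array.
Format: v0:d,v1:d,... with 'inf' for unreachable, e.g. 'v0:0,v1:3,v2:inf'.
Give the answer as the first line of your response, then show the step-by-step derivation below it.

v0:inf,v1:26,v2:20,v3:0,v4:15,v5:16

step 1: dist = v0:inf,v1:inf,v2:inf,v3:0,v4:15,v5:inf
step 2: dist = v0:inf,v1:inf,v2:inf,v3:0,v4:15,v5:16
step 3: dist = v0:inf,v1:inf,v2:20,v3:0,v4:15,v5:16
step 4: dist = v0:inf,v1:26,v2:20,v3:0,v4:15,v5:16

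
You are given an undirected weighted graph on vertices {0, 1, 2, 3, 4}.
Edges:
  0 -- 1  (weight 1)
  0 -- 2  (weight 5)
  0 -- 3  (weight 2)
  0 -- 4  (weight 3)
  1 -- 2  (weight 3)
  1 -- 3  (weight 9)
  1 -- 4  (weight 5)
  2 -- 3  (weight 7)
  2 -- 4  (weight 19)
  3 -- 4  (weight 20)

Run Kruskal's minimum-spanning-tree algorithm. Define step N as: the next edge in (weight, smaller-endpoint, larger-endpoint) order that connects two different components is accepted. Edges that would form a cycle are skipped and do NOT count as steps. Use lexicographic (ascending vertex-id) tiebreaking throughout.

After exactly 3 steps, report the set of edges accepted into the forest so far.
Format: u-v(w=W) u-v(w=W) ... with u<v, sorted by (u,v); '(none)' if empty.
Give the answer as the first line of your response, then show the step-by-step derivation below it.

0-1(w=1) 0-3(w=2) 0-4(w=3)

step 1: add edge 0-1 (w=1); MST = {0-1(w=1)}
step 2: add edge 0-3 (w=2); MST = {0-1(w=1) 0-3(w=2)}
step 3: add edge 0-4 (w=3); MST = {0-1(w=1) 0-3(w=2) 0-4(w=3)}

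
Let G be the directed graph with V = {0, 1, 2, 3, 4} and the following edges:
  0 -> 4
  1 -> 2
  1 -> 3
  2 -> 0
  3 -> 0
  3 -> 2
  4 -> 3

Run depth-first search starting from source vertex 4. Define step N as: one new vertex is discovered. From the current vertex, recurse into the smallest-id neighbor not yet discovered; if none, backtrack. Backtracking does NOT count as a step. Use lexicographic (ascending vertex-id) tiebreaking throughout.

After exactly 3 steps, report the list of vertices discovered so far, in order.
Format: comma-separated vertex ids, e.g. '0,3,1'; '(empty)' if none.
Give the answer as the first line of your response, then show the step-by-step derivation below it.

4,3,0

step 1: discover 4; path=4; order=4
step 2: discover 3; path=4>3; order=4,3
step 3: discover 0; path=4>3>0; order=4,3,0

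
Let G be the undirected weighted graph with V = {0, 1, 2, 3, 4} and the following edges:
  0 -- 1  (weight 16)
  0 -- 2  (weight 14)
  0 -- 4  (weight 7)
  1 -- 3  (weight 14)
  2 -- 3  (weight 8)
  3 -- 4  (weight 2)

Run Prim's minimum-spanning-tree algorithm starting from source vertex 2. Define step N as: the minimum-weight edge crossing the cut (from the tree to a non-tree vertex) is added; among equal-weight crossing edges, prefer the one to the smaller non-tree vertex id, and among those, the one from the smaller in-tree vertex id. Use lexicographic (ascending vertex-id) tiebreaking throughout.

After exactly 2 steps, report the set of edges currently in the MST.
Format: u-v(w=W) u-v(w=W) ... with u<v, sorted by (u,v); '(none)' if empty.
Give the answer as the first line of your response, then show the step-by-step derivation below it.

2-3(w=8) 3-4(w=2)

step 1: add edge 2-3 (w=8); MST = {2-3(w=8)}
step 2: add edge 3-4 (w=2); MST = {2-3(w=8) 3-4(w=2)}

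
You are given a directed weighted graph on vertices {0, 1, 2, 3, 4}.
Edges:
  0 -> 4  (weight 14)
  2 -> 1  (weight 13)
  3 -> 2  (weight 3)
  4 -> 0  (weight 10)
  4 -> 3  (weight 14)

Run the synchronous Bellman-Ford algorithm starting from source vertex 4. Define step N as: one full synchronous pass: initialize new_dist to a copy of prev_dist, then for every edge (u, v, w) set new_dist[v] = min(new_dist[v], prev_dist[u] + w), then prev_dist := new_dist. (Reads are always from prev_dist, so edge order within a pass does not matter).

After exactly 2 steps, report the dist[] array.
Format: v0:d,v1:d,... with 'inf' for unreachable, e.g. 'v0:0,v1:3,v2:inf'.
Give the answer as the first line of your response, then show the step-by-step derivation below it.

v0:10,v1:inf,v2:17,v3:14,v4:0

step 1: dist = v0:10,v1:inf,v2:inf,v3:14,v4:0
step 2: dist = v0:10,v1:inf,v2:17,v3:14,v4:0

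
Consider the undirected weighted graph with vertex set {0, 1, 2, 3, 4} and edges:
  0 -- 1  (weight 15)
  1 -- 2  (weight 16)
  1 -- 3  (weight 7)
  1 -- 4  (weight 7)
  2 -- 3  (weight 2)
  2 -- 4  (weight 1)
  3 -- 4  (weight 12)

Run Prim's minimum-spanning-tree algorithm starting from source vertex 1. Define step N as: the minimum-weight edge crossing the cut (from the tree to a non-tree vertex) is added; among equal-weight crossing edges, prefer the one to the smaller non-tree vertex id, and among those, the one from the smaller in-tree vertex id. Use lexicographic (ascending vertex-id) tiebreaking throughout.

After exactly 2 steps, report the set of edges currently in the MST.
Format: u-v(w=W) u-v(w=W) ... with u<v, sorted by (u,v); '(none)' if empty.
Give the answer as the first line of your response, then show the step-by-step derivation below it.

1-3(w=7) 2-3(w=2)

step 1: add edge 1-3 (w=7); MST = {1-3(w=7)}
step 2: add edge 2-3 (w=2); MST = {1-3(w=7) 2-3(w=2)}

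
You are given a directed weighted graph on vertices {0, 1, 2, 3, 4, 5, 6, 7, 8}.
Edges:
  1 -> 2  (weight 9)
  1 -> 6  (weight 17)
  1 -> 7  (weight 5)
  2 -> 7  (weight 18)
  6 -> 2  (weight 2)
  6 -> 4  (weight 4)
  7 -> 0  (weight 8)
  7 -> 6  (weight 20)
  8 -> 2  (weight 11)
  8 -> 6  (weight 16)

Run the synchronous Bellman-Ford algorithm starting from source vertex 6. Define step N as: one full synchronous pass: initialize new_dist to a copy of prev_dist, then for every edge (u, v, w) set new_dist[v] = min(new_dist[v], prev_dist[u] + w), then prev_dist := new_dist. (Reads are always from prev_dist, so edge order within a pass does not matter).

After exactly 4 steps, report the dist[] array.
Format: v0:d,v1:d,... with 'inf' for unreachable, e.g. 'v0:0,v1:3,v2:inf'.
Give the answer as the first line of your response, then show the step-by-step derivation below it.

v0:28,v1:inf,v2:2,v3:inf,v4:4,v5:inf,v6:0,v7:20,v8:inf

step 1: dist = v0:inf,v1:inf,v2:2,v3:inf,v4:4,v5:inf,v6:0,v7:inf,v8:inf
step 2: dist = v0:inf,v1:inf,v2:2,v3:inf,v4:4,v5:inf,v6:0,v7:20,v8:inf
step 3: dist = v0:28,v1:inf,v2:2,v3:inf,v4:4,v5:inf,v6:0,v7:20,v8:inf
step 4: dist = v0:28,v1:inf,v2:2,v3:inf,v4:4,v5:inf,v6:0,v7:20,v8:inf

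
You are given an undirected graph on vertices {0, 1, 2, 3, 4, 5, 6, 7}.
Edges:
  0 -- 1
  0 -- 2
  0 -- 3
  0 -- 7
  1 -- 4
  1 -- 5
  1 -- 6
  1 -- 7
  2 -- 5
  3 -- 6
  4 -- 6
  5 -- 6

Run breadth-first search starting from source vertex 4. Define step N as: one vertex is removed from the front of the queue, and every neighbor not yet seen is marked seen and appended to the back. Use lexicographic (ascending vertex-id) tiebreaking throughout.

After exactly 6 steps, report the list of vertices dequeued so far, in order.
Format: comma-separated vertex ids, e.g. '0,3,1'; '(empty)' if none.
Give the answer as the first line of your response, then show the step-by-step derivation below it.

4,1,6,0,5,7

step 1: dequeue 4; queue=[1,6]; order=4
step 2: dequeue 1; queue=[6,0,5,7]; order=4,1
step 3: dequeue 6; queue=[0,5,7,3]; order=4,1,6
step 4: dequeue 0; queue=[5,7,3,2]; order=4,1,6,0
step 5: dequeue 5; queue=[7,3,2]; order=4,1,6,0,5
step 6: dequeue 7; queue=[3,2]; order=4,1,6,0,5,7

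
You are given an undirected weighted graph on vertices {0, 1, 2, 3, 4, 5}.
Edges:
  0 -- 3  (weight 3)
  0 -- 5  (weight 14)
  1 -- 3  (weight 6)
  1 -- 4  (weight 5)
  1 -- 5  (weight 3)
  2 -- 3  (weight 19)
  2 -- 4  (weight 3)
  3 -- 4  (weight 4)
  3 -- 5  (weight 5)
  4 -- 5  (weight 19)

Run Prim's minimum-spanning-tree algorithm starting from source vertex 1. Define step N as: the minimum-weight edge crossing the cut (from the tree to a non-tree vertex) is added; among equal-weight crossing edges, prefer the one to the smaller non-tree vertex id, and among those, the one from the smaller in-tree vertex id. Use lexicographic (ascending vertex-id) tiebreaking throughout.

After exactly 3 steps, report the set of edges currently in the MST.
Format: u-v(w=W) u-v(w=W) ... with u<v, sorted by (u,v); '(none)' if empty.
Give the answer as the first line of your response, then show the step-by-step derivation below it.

0-3(w=3) 1-5(w=3) 3-5(w=5)

step 1: add edge 1-5 (w=3); MST = {1-5(w=3)}
step 2: add edge 3-5 (w=5); MST = {1-5(w=3) 3-5(w=5)}
step 3: add edge 0-3 (w=3); MST = {0-3(w=3) 1-5(w=3) 3-5(w=5)}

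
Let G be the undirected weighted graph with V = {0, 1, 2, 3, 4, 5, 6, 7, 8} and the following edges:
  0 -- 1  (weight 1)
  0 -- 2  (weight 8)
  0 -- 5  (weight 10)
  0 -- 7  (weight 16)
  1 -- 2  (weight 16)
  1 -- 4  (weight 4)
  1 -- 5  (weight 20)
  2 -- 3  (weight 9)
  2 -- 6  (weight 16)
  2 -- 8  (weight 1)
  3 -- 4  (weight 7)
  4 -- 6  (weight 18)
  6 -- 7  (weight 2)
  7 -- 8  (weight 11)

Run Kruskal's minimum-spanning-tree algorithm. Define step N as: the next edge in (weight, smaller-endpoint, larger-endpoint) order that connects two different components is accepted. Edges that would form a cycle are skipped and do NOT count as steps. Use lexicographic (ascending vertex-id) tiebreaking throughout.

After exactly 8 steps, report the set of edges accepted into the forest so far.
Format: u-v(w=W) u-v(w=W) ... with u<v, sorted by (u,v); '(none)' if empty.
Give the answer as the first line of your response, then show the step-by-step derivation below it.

0-1(w=1) 0-2(w=8) 0-5(w=10) 1-4(w=4) 2-8(w=1) 3-4(w=7) 6-7(w=2) 7-8(w=11)

step 1: add edge 0-1 (w=1); MST = {0-1(w=1)}
step 2: add edge 2-8 (w=1); MST = {0-1(w=1) 2-8(w=1)}
step 3: add edge 6-7 (w=2); MST = {0-1(w=1) 2-8(w=1) 6-7(w=2)}
step 4: add edge 1-4 (w=4); MST = {0-1(w=1) 1-4(w=4) 2-8(w=1) 6-7(w=2)}
step 5: add edge 3-4 (w=7); MST = {0-1(w=1) 1-4(w=4) 2-8(w=1) 3-4(w=7) 6-7(w=2)}
step 6: add edge 0-2 (w=8); MST = {0-1(w=1) 0-2(w=8) 1-4(w=4) 2-8(w=1) 3-4(w=7) 6-7(w=2)}
step 7: add edge 0-5 (w=10); MST = {0-1(w=1) 0-2(w=8) 0-5(w=10) 1-4(w=4) 2-8(w=1) 3-4(w=7) 6-7(w=2)}
step 8: add edge 7-8 (w=11); MST = {0-1(w=1) 0-2(w=8) 0-5(w=10) 1-4(w=4) 2-8(w=1) 3-4(w=7) 6-7(w=2) 7-8(w=11)}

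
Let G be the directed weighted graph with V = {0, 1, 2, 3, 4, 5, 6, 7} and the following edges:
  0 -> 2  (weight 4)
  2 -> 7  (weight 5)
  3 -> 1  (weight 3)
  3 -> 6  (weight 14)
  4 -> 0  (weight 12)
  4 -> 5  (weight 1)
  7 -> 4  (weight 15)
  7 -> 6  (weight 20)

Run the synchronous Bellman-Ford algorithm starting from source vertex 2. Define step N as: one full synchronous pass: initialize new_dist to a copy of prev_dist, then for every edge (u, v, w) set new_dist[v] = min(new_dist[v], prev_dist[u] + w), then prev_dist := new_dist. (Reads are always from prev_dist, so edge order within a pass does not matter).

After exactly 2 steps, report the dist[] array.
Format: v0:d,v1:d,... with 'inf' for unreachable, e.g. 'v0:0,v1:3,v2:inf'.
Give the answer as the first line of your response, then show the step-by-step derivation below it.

v0:inf,v1:inf,v2:0,v3:inf,v4:20,v5:inf,v6:25,v7:5

step 1: dist = v0:inf,v1:inf,v2:0,v3:inf,v4:inf,v5:inf,v6:inf,v7:5
step 2: dist = v0:inf,v1:inf,v2:0,v3:inf,v4:20,v5:inf,v6:25,v7:5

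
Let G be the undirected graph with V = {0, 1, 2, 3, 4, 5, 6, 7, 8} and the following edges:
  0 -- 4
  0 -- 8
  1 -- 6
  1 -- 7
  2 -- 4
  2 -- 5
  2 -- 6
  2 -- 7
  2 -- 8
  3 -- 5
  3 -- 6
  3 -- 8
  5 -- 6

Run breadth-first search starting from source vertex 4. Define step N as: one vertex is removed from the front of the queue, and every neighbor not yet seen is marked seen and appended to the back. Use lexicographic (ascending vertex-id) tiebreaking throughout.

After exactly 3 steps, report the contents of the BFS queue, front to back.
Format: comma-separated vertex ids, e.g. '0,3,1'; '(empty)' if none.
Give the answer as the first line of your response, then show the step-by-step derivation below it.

8,5,6,7

step 1: dequeue 4; queue=[0,2]; order=4
step 2: dequeue 0; queue=[2,8]; order=4,0
step 3: dequeue 2; queue=[8,5,6,7]; order=4,0,2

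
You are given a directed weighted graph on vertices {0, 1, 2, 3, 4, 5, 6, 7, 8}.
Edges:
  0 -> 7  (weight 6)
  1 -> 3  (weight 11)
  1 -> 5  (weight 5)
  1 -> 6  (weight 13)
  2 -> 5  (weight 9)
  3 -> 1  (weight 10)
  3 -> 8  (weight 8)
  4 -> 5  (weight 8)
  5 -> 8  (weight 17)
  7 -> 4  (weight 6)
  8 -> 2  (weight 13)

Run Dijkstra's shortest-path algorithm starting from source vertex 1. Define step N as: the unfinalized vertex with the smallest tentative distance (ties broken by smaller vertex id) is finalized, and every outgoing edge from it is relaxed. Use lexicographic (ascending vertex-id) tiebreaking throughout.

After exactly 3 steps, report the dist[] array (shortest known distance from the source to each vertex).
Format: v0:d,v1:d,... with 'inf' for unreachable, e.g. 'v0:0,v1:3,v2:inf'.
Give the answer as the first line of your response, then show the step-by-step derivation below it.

v0:inf,v1:0,v2:inf,v3:11,v4:inf,v5:5,v6:13,v7:inf,v8:19

step 1: dist = v0:inf,v1:0,v2:inf,v3:11,v4:inf,v5:5,v6:13,v7:inf,v8:inf
step 2: dist = v0:inf,v1:0,v2:inf,v3:11,v4:inf,v5:5,v6:13,v7:inf,v8:22
step 3: dist = v0:inf,v1:0,v2:inf,v3:11,v4:inf,v5:5,v6:13,v7:inf,v8:19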